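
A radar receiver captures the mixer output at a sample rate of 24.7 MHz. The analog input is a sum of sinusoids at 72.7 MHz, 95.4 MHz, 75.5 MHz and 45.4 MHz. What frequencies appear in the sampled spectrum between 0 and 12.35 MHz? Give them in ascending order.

1.4 MHz, 3.4 MHz, 4 MHz

fs/2 = 12.35 MHz.
72.7 MHz mod fs = 23.3 MHz.
23.3 MHz > fs/2 = 12.35 MHz, folds to fs − 23.3 MHz = 1.4 MHz.
95.4 MHz mod fs = 21.3 MHz.
21.3 MHz > fs/2 = 12.35 MHz, folds to fs − 21.3 MHz = 3.4 MHz.
75.5 MHz mod fs = 1.4 MHz.
1.4 MHz ≤ fs/2 = 12.35 MHz, appears at 1.4 MHz.
45.4 MHz mod fs = 20.7 MHz.
20.7 MHz > fs/2 = 12.35 MHz, folds to fs − 20.7 MHz = 4 MHz.
Distinct values: {1.4 MHz, 3.4 MHz, 4 MHz}.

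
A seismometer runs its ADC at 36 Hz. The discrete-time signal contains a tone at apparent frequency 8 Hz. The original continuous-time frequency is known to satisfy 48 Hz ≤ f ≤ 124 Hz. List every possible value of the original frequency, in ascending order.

Frequencies that alias to 8 Hz are k·fs ± 8 Hz for integer k ≥ 0.
k=0: 8 Hz.
k=1: 28 Hz, 44 Hz.
k=2: 64 Hz, 80 Hz.
k=3: 100 Hz, 116 Hz.
k=4: 136 Hz, 152 Hz.
Within [48 Hz, 124 Hz]: 64 Hz, 80 Hz, 100 Hz, 116 Hz.

64 Hz, 80 Hz, 100 Hz, 116 Hz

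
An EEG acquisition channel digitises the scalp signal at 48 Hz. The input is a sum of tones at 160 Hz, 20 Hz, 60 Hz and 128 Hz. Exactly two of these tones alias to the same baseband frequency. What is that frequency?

16 Hz

fs/2 = 24 Hz.
160 Hz mod fs = 16 Hz.
16 Hz ≤ fs/2 = 24 Hz, appears at 16 Hz.
20 Hz ≤ fs/2 = 24 Hz, passes unchanged.
60 Hz mod fs = 12 Hz.
12 Hz ≤ fs/2 = 24 Hz, appears at 12 Hz.
128 Hz mod fs = 32 Hz.
32 Hz > fs/2 = 24 Hz, folds to fs − 32 Hz = 16 Hz.
128 Hz and 160 Hz both map to 16 Hz.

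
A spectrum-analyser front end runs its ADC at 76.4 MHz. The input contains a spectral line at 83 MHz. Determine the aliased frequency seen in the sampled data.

83 MHz mod fs = 6.6 MHz.
6.6 MHz ≤ fs/2 = 38.2 MHz, appears at 6.6 MHz.

6.6 MHz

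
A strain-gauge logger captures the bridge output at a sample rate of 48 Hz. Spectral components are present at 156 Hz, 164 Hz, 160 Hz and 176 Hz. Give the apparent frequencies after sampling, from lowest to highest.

fs/2 = 24 Hz.
156 Hz mod fs = 12 Hz.
12 Hz ≤ fs/2 = 24 Hz, appears at 12 Hz.
164 Hz mod fs = 20 Hz.
20 Hz ≤ fs/2 = 24 Hz, appears at 20 Hz.
160 Hz mod fs = 16 Hz.
16 Hz ≤ fs/2 = 24 Hz, appears at 16 Hz.
176 Hz mod fs = 32 Hz.
32 Hz > fs/2 = 24 Hz, folds to fs − 32 Hz = 16 Hz.
Distinct values: {12 Hz, 16 Hz, 20 Hz}.

12 Hz, 16 Hz, 20 Hz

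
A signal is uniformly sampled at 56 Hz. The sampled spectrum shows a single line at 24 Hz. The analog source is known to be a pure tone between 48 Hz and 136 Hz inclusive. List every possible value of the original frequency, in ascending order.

80 Hz, 88 Hz, 136 Hz

Frequencies that alias to 24 Hz are k·fs ± 24 Hz for integer k ≥ 0.
k=0: 24 Hz.
k=1: 32 Hz, 80 Hz.
k=2: 88 Hz, 136 Hz.
k=3: 144 Hz, 192 Hz.
Within [48 Hz, 136 Hz]: 80 Hz, 88 Hz, 136 Hz.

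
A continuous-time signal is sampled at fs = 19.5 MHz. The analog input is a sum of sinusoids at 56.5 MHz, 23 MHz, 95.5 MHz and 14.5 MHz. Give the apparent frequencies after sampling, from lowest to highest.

fs/2 = 9.75 MHz.
56.5 MHz mod fs = 17.5 MHz.
17.5 MHz > fs/2 = 9.75 MHz, folds to fs − 17.5 MHz = 2 MHz.
23 MHz mod fs = 3.5 MHz.
3.5 MHz ≤ fs/2 = 9.75 MHz, appears at 3.5 MHz.
95.5 MHz mod fs = 17.5 MHz.
17.5 MHz > fs/2 = 9.75 MHz, folds to fs − 17.5 MHz = 2 MHz.
14.5 MHz > fs/2 = 9.75 MHz, folds to fs − 14.5 MHz = 5 MHz.
Distinct values: {2 MHz, 3.5 MHz, 5 MHz}.

2 MHz, 3.5 MHz, 5 MHz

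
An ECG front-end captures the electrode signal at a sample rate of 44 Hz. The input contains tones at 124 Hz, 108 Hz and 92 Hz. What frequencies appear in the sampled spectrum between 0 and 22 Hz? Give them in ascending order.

fs/2 = 22 Hz.
124 Hz mod fs = 36 Hz.
36 Hz > fs/2 = 22 Hz, folds to fs − 36 Hz = 8 Hz.
108 Hz mod fs = 20 Hz.
20 Hz ≤ fs/2 = 22 Hz, appears at 20 Hz.
92 Hz mod fs = 4 Hz.
4 Hz ≤ fs/2 = 22 Hz, appears at 4 Hz.
Distinct values: {4 Hz, 8 Hz, 20 Hz}.

4 Hz, 8 Hz, 20 Hz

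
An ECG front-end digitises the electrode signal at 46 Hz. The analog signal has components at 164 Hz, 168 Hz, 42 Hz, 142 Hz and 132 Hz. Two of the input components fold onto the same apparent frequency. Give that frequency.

4 Hz

fs/2 = 23 Hz.
164 Hz mod fs = 26 Hz.
26 Hz > fs/2 = 23 Hz, folds to fs − 26 Hz = 20 Hz.
168 Hz mod fs = 30 Hz.
30 Hz > fs/2 = 23 Hz, folds to fs − 30 Hz = 16 Hz.
42 Hz > fs/2 = 23 Hz, folds to fs − 42 Hz = 4 Hz.
142 Hz mod fs = 4 Hz.
4 Hz ≤ fs/2 = 23 Hz, appears at 4 Hz.
132 Hz mod fs = 40 Hz.
40 Hz > fs/2 = 23 Hz, folds to fs − 40 Hz = 6 Hz.
42 Hz and 142 Hz both map to 4 Hz.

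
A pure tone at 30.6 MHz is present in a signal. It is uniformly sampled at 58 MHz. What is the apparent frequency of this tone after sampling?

27.4 MHz

30.6 MHz > fs/2 = 29 MHz, folds to fs − 30.6 MHz = 27.4 MHz.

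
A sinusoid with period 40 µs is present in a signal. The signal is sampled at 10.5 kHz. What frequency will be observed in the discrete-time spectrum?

4 kHz

T = 40 µs → f = 1/T = 25 kHz.
25 kHz mod fs = 4 kHz.
4 kHz ≤ fs/2 = 5.25 kHz, appears at 4 kHz.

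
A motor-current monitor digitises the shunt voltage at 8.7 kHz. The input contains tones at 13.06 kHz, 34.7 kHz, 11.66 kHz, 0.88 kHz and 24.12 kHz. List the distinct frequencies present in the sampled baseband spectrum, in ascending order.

fs/2 = 4.35 kHz.
13.06 kHz mod fs = 4.36 kHz.
4.36 kHz > fs/2 = 4.35 kHz, folds to fs − 4.36 kHz = 4.34 kHz.
34.7 kHz mod fs = 8.6 kHz.
8.6 kHz > fs/2 = 4.35 kHz, folds to fs − 8.6 kHz = 0.1 kHz.
11.66 kHz mod fs = 2.96 kHz.
2.96 kHz ≤ fs/2 = 4.35 kHz, appears at 2.96 kHz.
0.88 kHz ≤ fs/2 = 4.35 kHz, passes unchanged.
24.12 kHz mod fs = 6.72 kHz.
6.72 kHz > fs/2 = 4.35 kHz, folds to fs − 6.72 kHz = 1.98 kHz.
Distinct values: {0.1 kHz, 0.88 kHz, 1.98 kHz, 2.96 kHz, 4.34 kHz}.

0.1 kHz, 0.88 kHz, 1.98 kHz, 2.96 kHz, 4.34 kHz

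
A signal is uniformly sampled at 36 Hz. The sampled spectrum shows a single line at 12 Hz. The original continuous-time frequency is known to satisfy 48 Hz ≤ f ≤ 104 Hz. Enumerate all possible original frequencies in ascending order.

48 Hz, 60 Hz, 84 Hz, 96 Hz

Frequencies that alias to 12 Hz are k·fs ± 12 Hz for integer k ≥ 0.
k=0: 12 Hz.
k=1: 24 Hz, 48 Hz.
k=2: 60 Hz, 84 Hz.
k=3: 96 Hz, 120 Hz.
k=4: 132 Hz, 156 Hz.
Within [48 Hz, 104 Hz]: 48 Hz, 60 Hz, 84 Hz, 96 Hz.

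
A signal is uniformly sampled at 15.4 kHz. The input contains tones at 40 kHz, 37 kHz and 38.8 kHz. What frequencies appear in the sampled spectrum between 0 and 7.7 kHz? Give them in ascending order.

6.2 kHz, 7.4 kHz

fs/2 = 7.7 kHz.
40 kHz mod fs = 9.2 kHz.
9.2 kHz > fs/2 = 7.7 kHz, folds to fs − 9.2 kHz = 6.2 kHz.
37 kHz mod fs = 6.2 kHz.
6.2 kHz ≤ fs/2 = 7.7 kHz, appears at 6.2 kHz.
38.8 kHz mod fs = 8 kHz.
8 kHz > fs/2 = 7.7 kHz, folds to fs − 8 kHz = 7.4 kHz.
Distinct values: {6.2 kHz, 7.4 kHz}.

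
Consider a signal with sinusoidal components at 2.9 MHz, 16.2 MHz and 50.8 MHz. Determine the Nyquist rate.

101.6 MHz

Highest-frequency component: 50.8 MHz.
Nyquist rate = 2 × 50.8 MHz = 101.6 MHz.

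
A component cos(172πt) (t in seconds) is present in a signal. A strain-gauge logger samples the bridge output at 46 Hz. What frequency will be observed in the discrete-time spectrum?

6 Hz

ω = 172π rad/s → f = ω/(2π) = 86 Hz.
86 Hz mod fs = 40 Hz.
40 Hz > fs/2 = 23 Hz, folds to fs − 40 Hz = 6 Hz.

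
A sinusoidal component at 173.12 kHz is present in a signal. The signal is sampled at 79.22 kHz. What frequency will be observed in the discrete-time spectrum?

173.12 kHz mod fs = 14.68 kHz.
14.68 kHz ≤ fs/2 = 39.61 kHz, appears at 14.68 kHz.

14.68 kHz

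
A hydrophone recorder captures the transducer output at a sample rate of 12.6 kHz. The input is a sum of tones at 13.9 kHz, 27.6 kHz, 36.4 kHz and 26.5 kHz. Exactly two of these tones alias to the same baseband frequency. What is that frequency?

fs/2 = 6.3 kHz.
13.9 kHz mod fs = 1.3 kHz.
1.3 kHz ≤ fs/2 = 6.3 kHz, appears at 1.3 kHz.
27.6 kHz mod fs = 2.4 kHz.
2.4 kHz ≤ fs/2 = 6.3 kHz, appears at 2.4 kHz.
36.4 kHz mod fs = 11.2 kHz.
11.2 kHz > fs/2 = 6.3 kHz, folds to fs − 11.2 kHz = 1.4 kHz.
26.5 kHz mod fs = 1.3 kHz.
1.3 kHz ≤ fs/2 = 6.3 kHz, appears at 1.3 kHz.
13.9 kHz and 26.5 kHz both map to 1.3 kHz.

1.3 kHz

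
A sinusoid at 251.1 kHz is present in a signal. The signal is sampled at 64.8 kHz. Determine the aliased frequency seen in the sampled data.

251.1 kHz mod fs = 56.7 kHz.
56.7 kHz > fs/2 = 32.4 kHz, folds to fs − 56.7 kHz = 8.1 kHz.

8.1 kHz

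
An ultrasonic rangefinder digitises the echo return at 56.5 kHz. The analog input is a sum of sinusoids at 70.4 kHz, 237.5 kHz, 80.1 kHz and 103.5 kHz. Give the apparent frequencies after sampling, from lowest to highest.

fs/2 = 28.25 kHz.
70.4 kHz mod fs = 13.9 kHz.
13.9 kHz ≤ fs/2 = 28.25 kHz, appears at 13.9 kHz.
237.5 kHz mod fs = 11.5 kHz.
11.5 kHz ≤ fs/2 = 28.25 kHz, appears at 11.5 kHz.
80.1 kHz mod fs = 23.6 kHz.
23.6 kHz ≤ fs/2 = 28.25 kHz, appears at 23.6 kHz.
103.5 kHz mod fs = 47 kHz.
47 kHz > fs/2 = 28.25 kHz, folds to fs − 47 kHz = 9.5 kHz.
Distinct values: {9.5 kHz, 11.5 kHz, 13.9 kHz, 23.6 kHz}.

9.5 kHz, 11.5 kHz, 13.9 kHz, 23.6 kHz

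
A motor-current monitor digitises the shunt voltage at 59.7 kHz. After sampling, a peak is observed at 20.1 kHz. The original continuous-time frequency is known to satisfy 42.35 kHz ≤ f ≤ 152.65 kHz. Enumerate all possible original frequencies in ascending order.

Frequencies that alias to 20.1 kHz are k·fs ± 20.1 kHz for integer k ≥ 0.
k=0: 20.1 kHz.
k=1: 39.6 kHz, 79.8 kHz.
k=2: 99.3 kHz, 139.5 kHz.
k=3: 159 kHz, 199.2 kHz.
Within [42.35 kHz, 152.65 kHz]: 79.8 kHz, 99.3 kHz, 139.5 kHz.

79.8 kHz, 99.3 kHz, 139.5 kHz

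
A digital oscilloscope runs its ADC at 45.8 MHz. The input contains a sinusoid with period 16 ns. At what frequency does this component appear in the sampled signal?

16.7 MHz

T = 16 ns → f = 1/T = 62.5 MHz.
62.5 MHz mod fs = 16.7 MHz.
16.7 MHz ≤ fs/2 = 22.9 MHz, appears at 16.7 MHz.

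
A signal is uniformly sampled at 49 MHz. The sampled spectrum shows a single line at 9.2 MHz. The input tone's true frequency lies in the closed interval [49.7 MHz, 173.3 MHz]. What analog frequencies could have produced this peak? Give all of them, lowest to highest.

Frequencies that alias to 9.2 MHz are k·fs ± 9.2 MHz for integer k ≥ 0.
k=0: 9.2 MHz.
k=1: 39.8 MHz, 58.2 MHz.
k=2: 88.8 MHz, 107.2 MHz.
k=3: 137.8 MHz, 156.2 MHz.
k=4: 186.8 MHz, 205.2 MHz.
Within [49.7 MHz, 173.3 MHz]: 58.2 MHz, 88.8 MHz, 107.2 MHz, 137.8 MHz, 156.2 MHz.

58.2 MHz, 88.8 MHz, 107.2 MHz, 137.8 MHz, 156.2 MHz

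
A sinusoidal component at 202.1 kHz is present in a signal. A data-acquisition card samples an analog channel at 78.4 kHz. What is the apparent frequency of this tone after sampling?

33.1 kHz

202.1 kHz mod fs = 45.3 kHz.
45.3 kHz > fs/2 = 39.2 kHz, folds to fs − 45.3 kHz = 33.1 kHz.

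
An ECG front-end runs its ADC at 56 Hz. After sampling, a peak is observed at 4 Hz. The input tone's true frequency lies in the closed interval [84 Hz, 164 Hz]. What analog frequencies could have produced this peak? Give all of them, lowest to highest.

108 Hz, 116 Hz, 164 Hz

Frequencies that alias to 4 Hz are k·fs ± 4 Hz for integer k ≥ 0.
k=0: 4 Hz.
k=1: 52 Hz, 60 Hz.
k=2: 108 Hz, 116 Hz.
k=3: 164 Hz, 172 Hz.
k=4: 220 Hz, 228 Hz.
Within [84 Hz, 164 Hz]: 108 Hz, 116 Hz, 164 Hz.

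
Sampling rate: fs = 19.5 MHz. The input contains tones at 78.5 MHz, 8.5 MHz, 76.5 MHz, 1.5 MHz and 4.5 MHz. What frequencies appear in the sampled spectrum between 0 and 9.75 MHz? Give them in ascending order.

0.5 MHz, 1.5 MHz, 4.5 MHz, 8.5 MHz

fs/2 = 9.75 MHz.
78.5 MHz mod fs = 0.5 MHz.
0.5 MHz ≤ fs/2 = 9.75 MHz, appears at 0.5 MHz.
8.5 MHz ≤ fs/2 = 9.75 MHz, passes unchanged.
76.5 MHz mod fs = 18 MHz.
18 MHz > fs/2 = 9.75 MHz, folds to fs − 18 MHz = 1.5 MHz.
1.5 MHz ≤ fs/2 = 9.75 MHz, passes unchanged.
4.5 MHz ≤ fs/2 = 9.75 MHz, passes unchanged.
Distinct values: {0.5 MHz, 1.5 MHz, 4.5 MHz, 8.5 MHz}.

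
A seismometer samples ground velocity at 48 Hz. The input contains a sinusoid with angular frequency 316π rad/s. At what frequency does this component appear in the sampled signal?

14 Hz

ω = 316π rad/s → f = ω/(2π) = 158 Hz.
158 Hz mod fs = 14 Hz.
14 Hz ≤ fs/2 = 24 Hz, appears at 14 Hz.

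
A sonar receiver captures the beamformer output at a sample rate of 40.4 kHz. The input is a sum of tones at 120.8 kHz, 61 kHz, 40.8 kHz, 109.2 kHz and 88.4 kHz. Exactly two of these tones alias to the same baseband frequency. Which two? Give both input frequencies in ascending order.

40.8 kHz, 120.8 kHz

fs/2 = 20.2 kHz.
120.8 kHz mod fs = 40 kHz.
40 kHz > fs/2 = 20.2 kHz, folds to fs − 40 kHz = 0.4 kHz.
61 kHz mod fs = 20.6 kHz.
20.6 kHz > fs/2 = 20.2 kHz, folds to fs − 20.6 kHz = 19.8 kHz.
40.8 kHz mod fs = 0.4 kHz.
0.4 kHz ≤ fs/2 = 20.2 kHz, appears at 0.4 kHz.
109.2 kHz mod fs = 28.4 kHz.
28.4 kHz > fs/2 = 20.2 kHz, folds to fs − 28.4 kHz = 12 kHz.
88.4 kHz mod fs = 7.6 kHz.
7.6 kHz ≤ fs/2 = 20.2 kHz, appears at 7.6 kHz.
40.8 kHz and 120.8 kHz both map to 0.4 kHz.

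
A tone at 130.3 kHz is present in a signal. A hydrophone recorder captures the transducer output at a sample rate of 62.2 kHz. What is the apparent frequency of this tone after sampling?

5.9 kHz

130.3 kHz mod fs = 5.9 kHz.
5.9 kHz ≤ fs/2 = 31.1 kHz, appears at 5.9 kHz.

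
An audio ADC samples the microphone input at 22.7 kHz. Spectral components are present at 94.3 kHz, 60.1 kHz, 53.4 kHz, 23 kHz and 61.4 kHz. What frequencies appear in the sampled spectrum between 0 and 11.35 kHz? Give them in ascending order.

fs/2 = 11.35 kHz.
94.3 kHz mod fs = 3.5 kHz.
3.5 kHz ≤ fs/2 = 11.35 kHz, appears at 3.5 kHz.
60.1 kHz mod fs = 14.7 kHz.
14.7 kHz > fs/2 = 11.35 kHz, folds to fs − 14.7 kHz = 8 kHz.
53.4 kHz mod fs = 8 kHz.
8 kHz ≤ fs/2 = 11.35 kHz, appears at 8 kHz.
23 kHz mod fs = 0.3 kHz.
0.3 kHz ≤ fs/2 = 11.35 kHz, appears at 0.3 kHz.
61.4 kHz mod fs = 16 kHz.
16 kHz > fs/2 = 11.35 kHz, folds to fs − 16 kHz = 6.7 kHz.
Distinct values: {0.3 kHz, 3.5 kHz, 6.7 kHz, 8 kHz}.

0.3 kHz, 3.5 kHz, 6.7 kHz, 8 kHz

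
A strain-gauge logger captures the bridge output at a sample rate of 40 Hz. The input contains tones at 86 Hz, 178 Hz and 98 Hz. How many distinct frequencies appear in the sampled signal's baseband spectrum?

fs/2 = 20 Hz.
86 Hz mod fs = 6 Hz.
6 Hz ≤ fs/2 = 20 Hz, appears at 6 Hz.
178 Hz mod fs = 18 Hz.
18 Hz ≤ fs/2 = 20 Hz, appears at 18 Hz.
98 Hz mod fs = 18 Hz.
18 Hz ≤ fs/2 = 20 Hz, appears at 18 Hz.
Distinct values: {6 Hz, 18 Hz} → 2.

2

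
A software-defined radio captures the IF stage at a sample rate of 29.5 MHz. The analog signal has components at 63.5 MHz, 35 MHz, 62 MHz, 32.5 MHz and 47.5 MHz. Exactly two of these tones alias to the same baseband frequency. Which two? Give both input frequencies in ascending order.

32.5 MHz, 62 MHz

fs/2 = 14.75 MHz.
63.5 MHz mod fs = 4.5 MHz.
4.5 MHz ≤ fs/2 = 14.75 MHz, appears at 4.5 MHz.
35 MHz mod fs = 5.5 MHz.
5.5 MHz ≤ fs/2 = 14.75 MHz, appears at 5.5 MHz.
62 MHz mod fs = 3 MHz.
3 MHz ≤ fs/2 = 14.75 MHz, appears at 3 MHz.
32.5 MHz mod fs = 3 MHz.
3 MHz ≤ fs/2 = 14.75 MHz, appears at 3 MHz.
47.5 MHz mod fs = 18 MHz.
18 MHz > fs/2 = 14.75 MHz, folds to fs − 18 MHz = 11.5 MHz.
32.5 MHz and 62 MHz both map to 3 MHz.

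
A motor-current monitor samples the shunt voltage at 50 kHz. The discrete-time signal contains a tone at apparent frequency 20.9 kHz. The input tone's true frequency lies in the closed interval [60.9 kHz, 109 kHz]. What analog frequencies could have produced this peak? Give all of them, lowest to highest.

70.9 kHz, 79.1 kHz

Frequencies that alias to 20.9 kHz are k·fs ± 20.9 kHz for integer k ≥ 0.
k=0: 20.9 kHz.
k=1: 29.1 kHz, 70.9 kHz.
k=2: 79.1 kHz, 120.9 kHz.
k=3: 129.1 kHz, 170.9 kHz.
Within [60.9 kHz, 109 kHz]: 70.9 kHz, 79.1 kHz.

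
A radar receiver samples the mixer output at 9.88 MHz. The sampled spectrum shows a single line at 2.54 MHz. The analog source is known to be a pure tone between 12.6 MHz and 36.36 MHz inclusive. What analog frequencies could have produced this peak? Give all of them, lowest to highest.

17.22 MHz, 22.3 MHz, 27.1 MHz, 32.18 MHz

Frequencies that alias to 2.54 MHz are k·fs ± 2.54 MHz for integer k ≥ 0.
k=0: 2.54 MHz.
k=1: 7.34 MHz, 12.42 MHz.
k=2: 17.22 MHz, 22.3 MHz.
k=3: 27.1 MHz, 32.18 MHz.
k=4: 36.98 MHz, 42.06 MHz.
Within [12.6 MHz, 36.36 MHz]: 17.22 MHz, 22.3 MHz, 27.1 MHz, 32.18 MHz.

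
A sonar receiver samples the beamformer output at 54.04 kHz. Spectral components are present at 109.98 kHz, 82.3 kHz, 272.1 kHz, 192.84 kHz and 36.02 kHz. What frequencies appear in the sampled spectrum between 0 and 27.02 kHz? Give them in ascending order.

fs/2 = 27.02 kHz.
109.98 kHz mod fs = 1.9 kHz.
1.9 kHz ≤ fs/2 = 27.02 kHz, appears at 1.9 kHz.
82.3 kHz mod fs = 28.26 kHz.
28.26 kHz > fs/2 = 27.02 kHz, folds to fs − 28.26 kHz = 25.78 kHz.
272.1 kHz mod fs = 1.9 kHz.
1.9 kHz ≤ fs/2 = 27.02 kHz, appears at 1.9 kHz.
192.84 kHz mod fs = 30.72 kHz.
30.72 kHz > fs/2 = 27.02 kHz, folds to fs − 30.72 kHz = 23.32 kHz.
36.02 kHz > fs/2 = 27.02 kHz, folds to fs − 36.02 kHz = 18.02 kHz.
Distinct values: {1.9 kHz, 18.02 kHz, 23.32 kHz, 25.78 kHz}.

1.9 kHz, 18.02 kHz, 23.32 kHz, 25.78 kHz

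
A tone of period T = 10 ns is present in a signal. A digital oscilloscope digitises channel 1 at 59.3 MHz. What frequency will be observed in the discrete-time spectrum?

T = 10 ns → f = 1/T = 100 MHz.
100 MHz mod fs = 40.7 MHz.
40.7 MHz > fs/2 = 29.65 MHz, folds to fs − 40.7 MHz = 18.6 MHz.

18.6 MHz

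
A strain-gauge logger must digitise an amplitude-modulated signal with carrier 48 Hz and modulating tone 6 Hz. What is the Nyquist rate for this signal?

AM sidebands sit at fc ± fm = 42 Hz and 54 Hz.
Highest-frequency component: 54 Hz.
Nyquist rate = 2 × 54 Hz = 108 Hz.

108 Hz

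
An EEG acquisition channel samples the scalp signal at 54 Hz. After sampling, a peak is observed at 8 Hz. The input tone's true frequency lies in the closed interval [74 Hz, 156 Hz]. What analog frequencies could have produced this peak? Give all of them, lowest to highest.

Frequencies that alias to 8 Hz are k·fs ± 8 Hz for integer k ≥ 0.
k=0: 8 Hz.
k=1: 46 Hz, 62 Hz.
k=2: 100 Hz, 116 Hz.
k=3: 154 Hz, 170 Hz.
k=4: 208 Hz, 224 Hz.
Within [74 Hz, 156 Hz]: 100 Hz, 116 Hz, 154 Hz.

100 Hz, 116 Hz, 154 Hz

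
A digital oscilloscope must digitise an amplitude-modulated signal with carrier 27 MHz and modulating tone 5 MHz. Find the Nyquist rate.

AM sidebands sit at fc ± fm = 22 MHz and 32 MHz.
Highest-frequency component: 32 MHz.
Nyquist rate = 2 × 32 MHz = 64 MHz.

64 MHz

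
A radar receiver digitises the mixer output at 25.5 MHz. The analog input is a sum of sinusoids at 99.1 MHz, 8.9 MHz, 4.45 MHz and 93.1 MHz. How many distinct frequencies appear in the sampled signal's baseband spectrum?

3

fs/2 = 12.75 MHz.
99.1 MHz mod fs = 22.6 MHz.
22.6 MHz > fs/2 = 12.75 MHz, folds to fs − 22.6 MHz = 2.9 MHz.
8.9 MHz ≤ fs/2 = 12.75 MHz, passes unchanged.
4.45 MHz ≤ fs/2 = 12.75 MHz, passes unchanged.
93.1 MHz mod fs = 16.6 MHz.
16.6 MHz > fs/2 = 12.75 MHz, folds to fs − 16.6 MHz = 8.9 MHz.
Distinct values: {2.9 MHz, 4.45 MHz, 8.9 MHz} → 3.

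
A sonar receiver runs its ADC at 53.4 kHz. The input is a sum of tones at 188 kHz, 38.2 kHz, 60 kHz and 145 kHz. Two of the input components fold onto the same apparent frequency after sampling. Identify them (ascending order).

38.2 kHz, 145 kHz

fs/2 = 26.7 kHz.
188 kHz mod fs = 27.8 kHz.
27.8 kHz > fs/2 = 26.7 kHz, folds to fs − 27.8 kHz = 25.6 kHz.
38.2 kHz > fs/2 = 26.7 kHz, folds to fs − 38.2 kHz = 15.2 kHz.
60 kHz mod fs = 6.6 kHz.
6.6 kHz ≤ fs/2 = 26.7 kHz, appears at 6.6 kHz.
145 kHz mod fs = 38.2 kHz.
38.2 kHz > fs/2 = 26.7 kHz, folds to fs − 38.2 kHz = 15.2 kHz.
38.2 kHz and 145 kHz both map to 15.2 kHz.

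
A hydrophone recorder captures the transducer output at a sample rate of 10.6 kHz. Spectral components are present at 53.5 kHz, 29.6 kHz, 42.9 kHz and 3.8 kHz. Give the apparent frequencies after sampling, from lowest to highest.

0.5 kHz, 2.2 kHz, 3.8 kHz

fs/2 = 5.3 kHz.
53.5 kHz mod fs = 0.5 kHz.
0.5 kHz ≤ fs/2 = 5.3 kHz, appears at 0.5 kHz.
29.6 kHz mod fs = 8.4 kHz.
8.4 kHz > fs/2 = 5.3 kHz, folds to fs − 8.4 kHz = 2.2 kHz.
42.9 kHz mod fs = 0.5 kHz.
0.5 kHz ≤ fs/2 = 5.3 kHz, appears at 0.5 kHz.
3.8 kHz ≤ fs/2 = 5.3 kHz, passes unchanged.
Distinct values: {0.5 kHz, 2.2 kHz, 3.8 kHz}.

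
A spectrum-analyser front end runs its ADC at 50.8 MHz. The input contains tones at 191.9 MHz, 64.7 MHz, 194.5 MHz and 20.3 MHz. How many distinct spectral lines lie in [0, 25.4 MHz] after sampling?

fs/2 = 25.4 MHz.
191.9 MHz mod fs = 39.5 MHz.
39.5 MHz > fs/2 = 25.4 MHz, folds to fs − 39.5 MHz = 11.3 MHz.
64.7 MHz mod fs = 13.9 MHz.
13.9 MHz ≤ fs/2 = 25.4 MHz, appears at 13.9 MHz.
194.5 MHz mod fs = 42.1 MHz.
42.1 MHz > fs/2 = 25.4 MHz, folds to fs − 42.1 MHz = 8.7 MHz.
20.3 MHz ≤ fs/2 = 25.4 MHz, passes unchanged.
Distinct values: {8.7 MHz, 11.3 MHz, 13.9 MHz, 20.3 MHz} → 4.

4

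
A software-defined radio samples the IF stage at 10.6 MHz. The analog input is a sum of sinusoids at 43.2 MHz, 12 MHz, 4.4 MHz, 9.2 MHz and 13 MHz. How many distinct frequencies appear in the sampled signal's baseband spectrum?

fs/2 = 5.3 MHz.
43.2 MHz mod fs = 0.8 MHz.
0.8 MHz ≤ fs/2 = 5.3 MHz, appears at 0.8 MHz.
12 MHz mod fs = 1.4 MHz.
1.4 MHz ≤ fs/2 = 5.3 MHz, appears at 1.4 MHz.
4.4 MHz ≤ fs/2 = 5.3 MHz, passes unchanged.
9.2 MHz > fs/2 = 5.3 MHz, folds to fs − 9.2 MHz = 1.4 MHz.
13 MHz mod fs = 2.4 MHz.
2.4 MHz ≤ fs/2 = 5.3 MHz, appears at 2.4 MHz.
Distinct values: {0.8 MHz, 1.4 MHz, 2.4 MHz, 4.4 MHz} → 4.

4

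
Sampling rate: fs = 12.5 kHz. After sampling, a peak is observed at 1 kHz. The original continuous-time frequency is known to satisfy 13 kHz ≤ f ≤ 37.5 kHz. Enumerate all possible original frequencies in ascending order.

Frequencies that alias to 1 kHz are k·fs ± 1 kHz for integer k ≥ 0.
k=0: 1 kHz.
k=1: 11.5 kHz, 13.5 kHz.
k=2: 24 kHz, 26 kHz.
k=3: 36.5 kHz, 38.5 kHz.
k=4: 49 kHz, 51 kHz.
Within [13 kHz, 37.5 kHz]: 13.5 kHz, 24 kHz, 26 kHz, 36.5 kHz.

13.5 kHz, 24 kHz, 26 kHz, 36.5 kHz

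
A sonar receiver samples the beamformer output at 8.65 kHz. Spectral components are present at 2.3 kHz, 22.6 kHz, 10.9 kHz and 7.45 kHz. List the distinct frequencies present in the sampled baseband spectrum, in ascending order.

fs/2 = 4.325 kHz.
2.3 kHz ≤ fs/2 = 4.325 kHz, passes unchanged.
22.6 kHz mod fs = 5.3 kHz.
5.3 kHz > fs/2 = 4.325 kHz, folds to fs − 5.3 kHz = 3.35 kHz.
10.9 kHz mod fs = 2.25 kHz.
2.25 kHz ≤ fs/2 = 4.325 kHz, appears at 2.25 kHz.
7.45 kHz > fs/2 = 4.325 kHz, folds to fs − 7.45 kHz = 1.2 kHz.
Distinct values: {1.2 kHz, 2.25 kHz, 2.3 kHz, 3.35 kHz}.

1.2 kHz, 2.25 kHz, 2.3 kHz, 3.35 kHz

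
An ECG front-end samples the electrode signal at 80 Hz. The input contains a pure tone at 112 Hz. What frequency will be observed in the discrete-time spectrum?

32 Hz

112 Hz mod fs = 32 Hz.
32 Hz ≤ fs/2 = 40 Hz, appears at 32 Hz.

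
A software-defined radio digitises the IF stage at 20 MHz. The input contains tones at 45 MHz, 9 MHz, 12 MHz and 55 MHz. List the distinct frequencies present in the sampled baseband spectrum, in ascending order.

fs/2 = 10 MHz.
45 MHz mod fs = 5 MHz.
5 MHz ≤ fs/2 = 10 MHz, appears at 5 MHz.
9 MHz ≤ fs/2 = 10 MHz, passes unchanged.
12 MHz > fs/2 = 10 MHz, folds to fs − 12 MHz = 8 MHz.
55 MHz mod fs = 15 MHz.
15 MHz > fs/2 = 10 MHz, folds to fs − 15 MHz = 5 MHz.
Distinct values: {5 MHz, 8 MHz, 9 MHz}.

5 MHz, 8 MHz, 9 MHz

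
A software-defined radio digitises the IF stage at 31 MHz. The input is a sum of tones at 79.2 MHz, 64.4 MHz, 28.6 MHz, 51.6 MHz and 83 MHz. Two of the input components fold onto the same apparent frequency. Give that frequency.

2.4 MHz

fs/2 = 15.5 MHz.
79.2 MHz mod fs = 17.2 MHz.
17.2 MHz > fs/2 = 15.5 MHz, folds to fs − 17.2 MHz = 13.8 MHz.
64.4 MHz mod fs = 2.4 MHz.
2.4 MHz ≤ fs/2 = 15.5 MHz, appears at 2.4 MHz.
28.6 MHz > fs/2 = 15.5 MHz, folds to fs − 28.6 MHz = 2.4 MHz.
51.6 MHz mod fs = 20.6 MHz.
20.6 MHz > fs/2 = 15.5 MHz, folds to fs − 20.6 MHz = 10.4 MHz.
83 MHz mod fs = 21 MHz.
21 MHz > fs/2 = 15.5 MHz, folds to fs − 21 MHz = 10 MHz.
28.6 MHz and 64.4 MHz both map to 2.4 MHz.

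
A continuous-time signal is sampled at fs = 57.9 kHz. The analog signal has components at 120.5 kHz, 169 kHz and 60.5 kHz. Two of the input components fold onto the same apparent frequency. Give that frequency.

4.7 kHz

fs/2 = 28.95 kHz.
120.5 kHz mod fs = 4.7 kHz.
4.7 kHz ≤ fs/2 = 28.95 kHz, appears at 4.7 kHz.
169 kHz mod fs = 53.2 kHz.
53.2 kHz > fs/2 = 28.95 kHz, folds to fs − 53.2 kHz = 4.7 kHz.
60.5 kHz mod fs = 2.6 kHz.
2.6 kHz ≤ fs/2 = 28.95 kHz, appears at 2.6 kHz.
120.5 kHz and 169 kHz both map to 4.7 kHz.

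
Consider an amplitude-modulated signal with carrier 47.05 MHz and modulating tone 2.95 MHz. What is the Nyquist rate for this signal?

100 MHz

AM sidebands sit at fc ± fm = 44.1 MHz and 50 MHz.
Highest-frequency component: 50 MHz.
Nyquist rate = 2 × 50 MHz = 100 MHz.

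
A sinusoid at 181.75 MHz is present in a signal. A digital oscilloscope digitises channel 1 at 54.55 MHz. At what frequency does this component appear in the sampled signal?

18.1 MHz

181.75 MHz mod fs = 18.1 MHz.
18.1 MHz ≤ fs/2 = 27.275 MHz, appears at 18.1 MHz.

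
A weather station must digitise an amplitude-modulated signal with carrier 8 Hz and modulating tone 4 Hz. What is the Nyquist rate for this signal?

24 Hz

AM sidebands sit at fc ± fm = 4 Hz and 12 Hz.
Highest-frequency component: 12 Hz.
Nyquist rate = 2 × 12 Hz = 24 Hz.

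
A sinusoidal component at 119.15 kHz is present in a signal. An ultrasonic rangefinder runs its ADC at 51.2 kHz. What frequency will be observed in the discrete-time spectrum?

16.75 kHz

119.15 kHz mod fs = 16.75 kHz.
16.75 kHz ≤ fs/2 = 25.6 kHz, appears at 16.75 kHz.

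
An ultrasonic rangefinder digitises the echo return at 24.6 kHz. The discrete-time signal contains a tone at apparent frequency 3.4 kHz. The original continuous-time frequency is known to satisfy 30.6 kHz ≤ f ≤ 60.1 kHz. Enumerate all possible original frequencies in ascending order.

45.8 kHz, 52.6 kHz

Frequencies that alias to 3.4 kHz are k·fs ± 3.4 kHz for integer k ≥ 0.
k=0: 3.4 kHz.
k=1: 21.2 kHz, 28 kHz.
k=2: 45.8 kHz, 52.6 kHz.
k=3: 70.4 kHz, 77.2 kHz.
Within [30.6 kHz, 60.1 kHz]: 45.8 kHz, 52.6 kHz.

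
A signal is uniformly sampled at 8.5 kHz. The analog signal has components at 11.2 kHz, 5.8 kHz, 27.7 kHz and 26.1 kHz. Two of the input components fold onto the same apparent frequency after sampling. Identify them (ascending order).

fs/2 = 4.25 kHz.
11.2 kHz mod fs = 2.7 kHz.
2.7 kHz ≤ fs/2 = 4.25 kHz, appears at 2.7 kHz.
5.8 kHz > fs/2 = 4.25 kHz, folds to fs − 5.8 kHz = 2.7 kHz.
27.7 kHz mod fs = 2.2 kHz.
2.2 kHz ≤ fs/2 = 4.25 kHz, appears at 2.2 kHz.
26.1 kHz mod fs = 0.6 kHz.
0.6 kHz ≤ fs/2 = 4.25 kHz, appears at 0.6 kHz.
5.8 kHz and 11.2 kHz both map to 2.7 kHz.

5.8 kHz, 11.2 kHz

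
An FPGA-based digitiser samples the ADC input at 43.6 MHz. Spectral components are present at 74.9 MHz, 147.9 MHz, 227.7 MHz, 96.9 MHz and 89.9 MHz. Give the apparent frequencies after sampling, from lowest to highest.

2.7 MHz, 9.7 MHz, 12.3 MHz, 17.1 MHz

fs/2 = 21.8 MHz.
74.9 MHz mod fs = 31.3 MHz.
31.3 MHz > fs/2 = 21.8 MHz, folds to fs − 31.3 MHz = 12.3 MHz.
147.9 MHz mod fs = 17.1 MHz.
17.1 MHz ≤ fs/2 = 21.8 MHz, appears at 17.1 MHz.
227.7 MHz mod fs = 9.7 MHz.
9.7 MHz ≤ fs/2 = 21.8 MHz, appears at 9.7 MHz.
96.9 MHz mod fs = 9.7 MHz.
9.7 MHz ≤ fs/2 = 21.8 MHz, appears at 9.7 MHz.
89.9 MHz mod fs = 2.7 MHz.
2.7 MHz ≤ fs/2 = 21.8 MHz, appears at 2.7 MHz.
Distinct values: {2.7 MHz, 9.7 MHz, 12.3 MHz, 17.1 MHz}.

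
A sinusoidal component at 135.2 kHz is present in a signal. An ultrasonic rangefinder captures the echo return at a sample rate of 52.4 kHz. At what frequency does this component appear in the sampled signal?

22 kHz

135.2 kHz mod fs = 30.4 kHz.
30.4 kHz > fs/2 = 26.2 kHz, folds to fs − 30.4 kHz = 22 kHz.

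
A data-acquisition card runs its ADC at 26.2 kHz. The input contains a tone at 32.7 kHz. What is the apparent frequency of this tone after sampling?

32.7 kHz mod fs = 6.5 kHz.
6.5 kHz ≤ fs/2 = 13.1 kHz, appears at 6.5 kHz.

6.5 kHz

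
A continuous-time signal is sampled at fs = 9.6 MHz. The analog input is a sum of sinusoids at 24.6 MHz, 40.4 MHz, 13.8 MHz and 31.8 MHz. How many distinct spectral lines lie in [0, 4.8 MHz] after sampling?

3

fs/2 = 4.8 MHz.
24.6 MHz mod fs = 5.4 MHz.
5.4 MHz > fs/2 = 4.8 MHz, folds to fs − 5.4 MHz = 4.2 MHz.
40.4 MHz mod fs = 2 MHz.
2 MHz ≤ fs/2 = 4.8 MHz, appears at 2 MHz.
13.8 MHz mod fs = 4.2 MHz.
4.2 MHz ≤ fs/2 = 4.8 MHz, appears at 4.2 MHz.
31.8 MHz mod fs = 3 MHz.
3 MHz ≤ fs/2 = 4.8 MHz, appears at 3 MHz.
Distinct values: {2 MHz, 3 MHz, 4.2 MHz} → 3.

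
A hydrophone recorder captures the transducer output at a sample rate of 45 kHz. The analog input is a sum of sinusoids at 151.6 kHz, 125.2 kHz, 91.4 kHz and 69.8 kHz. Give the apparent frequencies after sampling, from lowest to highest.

1.4 kHz, 9.8 kHz, 16.6 kHz, 20.2 kHz

fs/2 = 22.5 kHz.
151.6 kHz mod fs = 16.6 kHz.
16.6 kHz ≤ fs/2 = 22.5 kHz, appears at 16.6 kHz.
125.2 kHz mod fs = 35.2 kHz.
35.2 kHz > fs/2 = 22.5 kHz, folds to fs − 35.2 kHz = 9.8 kHz.
91.4 kHz mod fs = 1.4 kHz.
1.4 kHz ≤ fs/2 = 22.5 kHz, appears at 1.4 kHz.
69.8 kHz mod fs = 24.8 kHz.
24.8 kHz > fs/2 = 22.5 kHz, folds to fs − 24.8 kHz = 20.2 kHz.
Distinct values: {1.4 kHz, 9.8 kHz, 16.6 kHz, 20.2 kHz}.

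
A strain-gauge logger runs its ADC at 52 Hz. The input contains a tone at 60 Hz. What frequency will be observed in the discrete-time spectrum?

8 Hz

60 Hz mod fs = 8 Hz.
8 Hz ≤ fs/2 = 26 Hz, appears at 8 Hz.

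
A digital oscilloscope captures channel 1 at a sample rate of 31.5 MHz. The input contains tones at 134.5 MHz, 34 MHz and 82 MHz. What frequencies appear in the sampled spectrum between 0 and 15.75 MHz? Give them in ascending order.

fs/2 = 15.75 MHz.
134.5 MHz mod fs = 8.5 MHz.
8.5 MHz ≤ fs/2 = 15.75 MHz, appears at 8.5 MHz.
34 MHz mod fs = 2.5 MHz.
2.5 MHz ≤ fs/2 = 15.75 MHz, appears at 2.5 MHz.
82 MHz mod fs = 19 MHz.
19 MHz > fs/2 = 15.75 MHz, folds to fs − 19 MHz = 12.5 MHz.
Distinct values: {2.5 MHz, 8.5 MHz, 12.5 MHz}.

2.5 MHz, 8.5 MHz, 12.5 MHz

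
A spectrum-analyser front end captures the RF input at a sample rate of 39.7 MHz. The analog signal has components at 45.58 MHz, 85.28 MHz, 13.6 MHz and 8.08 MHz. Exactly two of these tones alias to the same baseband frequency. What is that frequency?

5.88 MHz

fs/2 = 19.85 MHz.
45.58 MHz mod fs = 5.88 MHz.
5.88 MHz ≤ fs/2 = 19.85 MHz, appears at 5.88 MHz.
85.28 MHz mod fs = 5.88 MHz.
5.88 MHz ≤ fs/2 = 19.85 MHz, appears at 5.88 MHz.
13.6 MHz ≤ fs/2 = 19.85 MHz, passes unchanged.
8.08 MHz ≤ fs/2 = 19.85 MHz, passes unchanged.
45.58 MHz and 85.28 MHz both map to 5.88 MHz.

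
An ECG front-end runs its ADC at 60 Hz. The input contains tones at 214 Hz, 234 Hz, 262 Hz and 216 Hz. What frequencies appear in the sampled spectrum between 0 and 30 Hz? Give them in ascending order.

fs/2 = 30 Hz.
214 Hz mod fs = 34 Hz.
34 Hz > fs/2 = 30 Hz, folds to fs − 34 Hz = 26 Hz.
234 Hz mod fs = 54 Hz.
54 Hz > fs/2 = 30 Hz, folds to fs − 54 Hz = 6 Hz.
262 Hz mod fs = 22 Hz.
22 Hz ≤ fs/2 = 30 Hz, appears at 22 Hz.
216 Hz mod fs = 36 Hz.
36 Hz > fs/2 = 30 Hz, folds to fs − 36 Hz = 24 Hz.
Distinct values: {6 Hz, 22 Hz, 24 Hz, 26 Hz}.

6 Hz, 22 Hz, 24 Hz, 26 Hz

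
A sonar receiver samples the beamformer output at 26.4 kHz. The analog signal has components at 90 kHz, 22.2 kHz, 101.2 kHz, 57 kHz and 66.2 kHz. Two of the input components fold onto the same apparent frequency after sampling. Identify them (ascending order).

22.2 kHz, 57 kHz

fs/2 = 13.2 kHz.
90 kHz mod fs = 10.8 kHz.
10.8 kHz ≤ fs/2 = 13.2 kHz, appears at 10.8 kHz.
22.2 kHz > fs/2 = 13.2 kHz, folds to fs − 22.2 kHz = 4.2 kHz.
101.2 kHz mod fs = 22 kHz.
22 kHz > fs/2 = 13.2 kHz, folds to fs − 22 kHz = 4.4 kHz.
57 kHz mod fs = 4.2 kHz.
4.2 kHz ≤ fs/2 = 13.2 kHz, appears at 4.2 kHz.
66.2 kHz mod fs = 13.4 kHz.
13.4 kHz > fs/2 = 13.2 kHz, folds to fs − 13.4 kHz = 13 kHz.
22.2 kHz and 57 kHz both map to 4.2 kHz.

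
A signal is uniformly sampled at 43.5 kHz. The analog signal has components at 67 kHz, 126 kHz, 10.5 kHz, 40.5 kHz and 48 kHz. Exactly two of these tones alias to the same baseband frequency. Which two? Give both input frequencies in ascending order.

fs/2 = 21.75 kHz.
67 kHz mod fs = 23.5 kHz.
23.5 kHz > fs/2 = 21.75 kHz, folds to fs − 23.5 kHz = 20 kHz.
126 kHz mod fs = 39 kHz.
39 kHz > fs/2 = 21.75 kHz, folds to fs − 39 kHz = 4.5 kHz.
10.5 kHz ≤ fs/2 = 21.75 kHz, passes unchanged.
40.5 kHz > fs/2 = 21.75 kHz, folds to fs − 40.5 kHz = 3 kHz.
48 kHz mod fs = 4.5 kHz.
4.5 kHz ≤ fs/2 = 21.75 kHz, appears at 4.5 kHz.
48 kHz and 126 kHz both map to 4.5 kHz.

48 kHz, 126 kHz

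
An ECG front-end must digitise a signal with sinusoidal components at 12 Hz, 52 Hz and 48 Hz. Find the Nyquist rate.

Highest-frequency component: 52 Hz.
Nyquist rate = 2 × 52 Hz = 104 Hz.

104 Hz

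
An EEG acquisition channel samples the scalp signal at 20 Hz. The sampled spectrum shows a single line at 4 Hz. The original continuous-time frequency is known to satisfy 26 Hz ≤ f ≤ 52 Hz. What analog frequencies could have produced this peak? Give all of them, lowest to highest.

Frequencies that alias to 4 Hz are k·fs ± 4 Hz for integer k ≥ 0.
k=0: 4 Hz.
k=1: 16 Hz, 24 Hz.
k=2: 36 Hz, 44 Hz.
k=3: 56 Hz, 64 Hz.
Within [26 Hz, 52 Hz]: 36 Hz, 44 Hz.

36 Hz, 44 Hz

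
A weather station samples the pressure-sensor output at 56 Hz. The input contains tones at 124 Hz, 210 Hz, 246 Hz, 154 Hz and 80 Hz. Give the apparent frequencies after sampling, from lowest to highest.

12 Hz, 14 Hz, 22 Hz, 24 Hz

fs/2 = 28 Hz.
124 Hz mod fs = 12 Hz.
12 Hz ≤ fs/2 = 28 Hz, appears at 12 Hz.
210 Hz mod fs = 42 Hz.
42 Hz > fs/2 = 28 Hz, folds to fs − 42 Hz = 14 Hz.
246 Hz mod fs = 22 Hz.
22 Hz ≤ fs/2 = 28 Hz, appears at 22 Hz.
154 Hz mod fs = 42 Hz.
42 Hz > fs/2 = 28 Hz, folds to fs − 42 Hz = 14 Hz.
80 Hz mod fs = 24 Hz.
24 Hz ≤ fs/2 = 28 Hz, appears at 24 Hz.
Distinct values: {12 Hz, 14 Hz, 22 Hz, 24 Hz}.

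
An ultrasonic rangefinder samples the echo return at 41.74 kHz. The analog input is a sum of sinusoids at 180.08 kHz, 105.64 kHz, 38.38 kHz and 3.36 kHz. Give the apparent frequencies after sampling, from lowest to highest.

fs/2 = 20.87 kHz.
180.08 kHz mod fs = 13.12 kHz.
13.12 kHz ≤ fs/2 = 20.87 kHz, appears at 13.12 kHz.
105.64 kHz mod fs = 22.16 kHz.
22.16 kHz > fs/2 = 20.87 kHz, folds to fs − 22.16 kHz = 19.58 kHz.
38.38 kHz > fs/2 = 20.87 kHz, folds to fs − 38.38 kHz = 3.36 kHz.
3.36 kHz ≤ fs/2 = 20.87 kHz, passes unchanged.
Distinct values: {3.36 kHz, 13.12 kHz, 19.58 kHz}.

3.36 kHz, 13.12 kHz, 19.58 kHz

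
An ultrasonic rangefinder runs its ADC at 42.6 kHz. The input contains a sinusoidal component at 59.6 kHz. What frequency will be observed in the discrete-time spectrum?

17 kHz

59.6 kHz mod fs = 17 kHz.
17 kHz ≤ fs/2 = 21.3 kHz, appears at 17 kHz.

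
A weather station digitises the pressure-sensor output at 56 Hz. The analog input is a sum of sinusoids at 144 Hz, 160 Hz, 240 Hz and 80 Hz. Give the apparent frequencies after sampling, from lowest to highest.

8 Hz, 16 Hz, 24 Hz

fs/2 = 28 Hz.
144 Hz mod fs = 32 Hz.
32 Hz > fs/2 = 28 Hz, folds to fs − 32 Hz = 24 Hz.
160 Hz mod fs = 48 Hz.
48 Hz > fs/2 = 28 Hz, folds to fs − 48 Hz = 8 Hz.
240 Hz mod fs = 16 Hz.
16 Hz ≤ fs/2 = 28 Hz, appears at 16 Hz.
80 Hz mod fs = 24 Hz.
24 Hz ≤ fs/2 = 28 Hz, appears at 24 Hz.
Distinct values: {8 Hz, 16 Hz, 24 Hz}.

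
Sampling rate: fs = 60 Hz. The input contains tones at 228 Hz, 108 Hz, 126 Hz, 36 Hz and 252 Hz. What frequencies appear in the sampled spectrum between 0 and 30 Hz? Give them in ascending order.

6 Hz, 12 Hz, 24 Hz

fs/2 = 30 Hz.
228 Hz mod fs = 48 Hz.
48 Hz > fs/2 = 30 Hz, folds to fs − 48 Hz = 12 Hz.
108 Hz mod fs = 48 Hz.
48 Hz > fs/2 = 30 Hz, folds to fs − 48 Hz = 12 Hz.
126 Hz mod fs = 6 Hz.
6 Hz ≤ fs/2 = 30 Hz, appears at 6 Hz.
36 Hz > fs/2 = 30 Hz, folds to fs − 36 Hz = 24 Hz.
252 Hz mod fs = 12 Hz.
12 Hz ≤ fs/2 = 30 Hz, appears at 12 Hz.
Distinct values: {6 Hz, 12 Hz, 24 Hz}.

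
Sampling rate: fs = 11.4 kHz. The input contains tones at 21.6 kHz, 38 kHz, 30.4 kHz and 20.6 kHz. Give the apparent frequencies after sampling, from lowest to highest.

1.2 kHz, 2.2 kHz, 3.8 kHz

fs/2 = 5.7 kHz.
21.6 kHz mod fs = 10.2 kHz.
10.2 kHz > fs/2 = 5.7 kHz, folds to fs − 10.2 kHz = 1.2 kHz.
38 kHz mod fs = 3.8 kHz.
3.8 kHz ≤ fs/2 = 5.7 kHz, appears at 3.8 kHz.
30.4 kHz mod fs = 7.6 kHz.
7.6 kHz > fs/2 = 5.7 kHz, folds to fs − 7.6 kHz = 3.8 kHz.
20.6 kHz mod fs = 9.2 kHz.
9.2 kHz > fs/2 = 5.7 kHz, folds to fs − 9.2 kHz = 2.2 kHz.
Distinct values: {1.2 kHz, 2.2 kHz, 3.8 kHz}.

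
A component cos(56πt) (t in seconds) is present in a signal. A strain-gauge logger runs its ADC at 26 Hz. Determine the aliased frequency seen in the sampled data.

ω = 56π rad/s → f = ω/(2π) = 28 Hz.
28 Hz mod fs = 2 Hz.
2 Hz ≤ fs/2 = 13 Hz, appears at 2 Hz.

2 Hz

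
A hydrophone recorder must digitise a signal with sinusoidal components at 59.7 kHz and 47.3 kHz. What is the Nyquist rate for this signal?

119.4 kHz

Highest-frequency component: 59.7 kHz.
Nyquist rate = 2 × 59.7 kHz = 119.4 kHz.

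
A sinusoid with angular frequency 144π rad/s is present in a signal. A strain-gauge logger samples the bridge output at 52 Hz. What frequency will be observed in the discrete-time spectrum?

20 Hz

ω = 144π rad/s → f = ω/(2π) = 72 Hz.
72 Hz mod fs = 20 Hz.
20 Hz ≤ fs/2 = 26 Hz, appears at 20 Hz.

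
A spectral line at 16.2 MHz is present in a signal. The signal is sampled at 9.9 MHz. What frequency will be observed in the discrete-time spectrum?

16.2 MHz mod fs = 6.3 MHz.
6.3 MHz > fs/2 = 4.95 MHz, folds to fs − 6.3 MHz = 3.6 MHz.

3.6 MHz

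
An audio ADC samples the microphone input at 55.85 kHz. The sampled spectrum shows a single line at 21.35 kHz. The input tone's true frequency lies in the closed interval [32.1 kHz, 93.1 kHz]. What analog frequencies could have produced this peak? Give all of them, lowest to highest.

Frequencies that alias to 21.35 kHz are k·fs ± 21.35 kHz for integer k ≥ 0.
k=0: 21.35 kHz.
k=1: 34.5 kHz, 77.2 kHz.
k=2: 90.35 kHz, 133.05 kHz.
k=3: 146.2 kHz, 188.9 kHz.
Within [32.1 kHz, 93.1 kHz]: 34.5 kHz, 77.2 kHz, 90.35 kHz.

34.5 kHz, 77.2 kHz, 90.35 kHz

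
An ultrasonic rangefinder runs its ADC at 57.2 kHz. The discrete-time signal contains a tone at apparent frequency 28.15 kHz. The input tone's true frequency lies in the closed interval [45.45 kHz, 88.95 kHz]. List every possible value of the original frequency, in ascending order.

Frequencies that alias to 28.15 kHz are k·fs ± 28.15 kHz for integer k ≥ 0.
k=0: 28.15 kHz.
k=1: 29.05 kHz, 85.35 kHz.
k=2: 86.25 kHz, 142.55 kHz.
k=3: 143.45 kHz, 199.75 kHz.
Within [45.45 kHz, 88.95 kHz]: 85.35 kHz, 86.25 kHz.

85.35 kHz, 86.25 kHz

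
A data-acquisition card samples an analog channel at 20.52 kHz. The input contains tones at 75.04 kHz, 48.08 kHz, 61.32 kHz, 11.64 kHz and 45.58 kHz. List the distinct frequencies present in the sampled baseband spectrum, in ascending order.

fs/2 = 10.26 kHz.
75.04 kHz mod fs = 13.48 kHz.
13.48 kHz > fs/2 = 10.26 kHz, folds to fs − 13.48 kHz = 7.04 kHz.
48.08 kHz mod fs = 7.04 kHz.
7.04 kHz ≤ fs/2 = 10.26 kHz, appears at 7.04 kHz.
61.32 kHz mod fs = 20.28 kHz.
20.28 kHz > fs/2 = 10.26 kHz, folds to fs − 20.28 kHz = 0.24 kHz.
11.64 kHz > fs/2 = 10.26 kHz, folds to fs − 11.64 kHz = 8.88 kHz.
45.58 kHz mod fs = 4.54 kHz.
4.54 kHz ≤ fs/2 = 10.26 kHz, appears at 4.54 kHz.
Distinct values: {0.24 kHz, 4.54 kHz, 7.04 kHz, 8.88 kHz}.

0.24 kHz, 4.54 kHz, 7.04 kHz, 8.88 kHz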